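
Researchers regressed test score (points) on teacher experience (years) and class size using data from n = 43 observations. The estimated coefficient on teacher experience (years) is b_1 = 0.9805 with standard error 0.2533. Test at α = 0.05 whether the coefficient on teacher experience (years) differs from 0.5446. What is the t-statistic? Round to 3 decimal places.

t = 1.721

H₀: β₁ = 0.5446 vs H₁: β₁ ≠ 0.5446.
t = (b_1 − β₁⁰)/SE = (0.9805 − 0.5446) / 0.2533 = 1.721.
df = n − k − 1 = 43 − 2 − 1 = 40.
Two-sided p ≈ 0.0930, which is ≥ 0.05, so fail to reject H₀.
The data are consistent with a true slope of 0.5446 points per unit of teacher experience (years), holding the other predictors fixed.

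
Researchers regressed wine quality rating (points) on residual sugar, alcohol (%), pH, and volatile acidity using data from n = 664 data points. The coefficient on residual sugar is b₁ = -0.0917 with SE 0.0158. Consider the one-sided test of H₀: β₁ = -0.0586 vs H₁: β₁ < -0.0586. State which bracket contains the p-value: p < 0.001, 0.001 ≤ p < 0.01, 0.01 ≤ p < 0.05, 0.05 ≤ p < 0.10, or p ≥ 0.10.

0.01 ≤ p < 0.05

t = (-0.0917 − (-0.0586)) / 0.0158 = -2.095.
df = n − k − 1 = 664 − 4 − 1 = 659.
One-sided p = P(T_{659} < t) ≈ 0.0183.
So 0.01 ≤ p < 0.05.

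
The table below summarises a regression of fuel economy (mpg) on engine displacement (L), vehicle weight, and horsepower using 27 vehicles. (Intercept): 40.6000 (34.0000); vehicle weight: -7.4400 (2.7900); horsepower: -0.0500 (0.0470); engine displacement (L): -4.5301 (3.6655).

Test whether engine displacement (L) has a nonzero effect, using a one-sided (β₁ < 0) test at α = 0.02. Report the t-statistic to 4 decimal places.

t = -1.2359

Read off: b = -4.5301, SE = 3.6655 for engine displacement (L).
H₀: β₁ = 0 vs H₁: β₁ < 0.
t = -4.5301 / 3.6655 = -1.2359.
df = n − k − 1 = 27 − 3 − 1 = 23.
One-sided p ≈ 0.1145, which is ≥ 0.02, so fail to reject H₀.
The data do not give significant evidence that the true slope on engine displacement (L) is negative, holding the other predictors fixed.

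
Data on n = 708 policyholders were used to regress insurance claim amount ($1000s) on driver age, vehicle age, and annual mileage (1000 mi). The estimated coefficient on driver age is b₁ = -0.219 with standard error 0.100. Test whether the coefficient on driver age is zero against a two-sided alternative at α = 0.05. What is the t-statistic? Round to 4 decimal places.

t = -2.1900

H₀: β₁ = 0 vs H₁: β₁ ≠ 0.
t = (b₁ − β₁⁰)/SE = -0.219 / 0.100 = -2.1900.
df = n − k − 1 = 708 − 3 − 1 = 704.
Two-sided p ≈ 0.0289, which is < 0.05, so reject H₀.
There is evidence that driver age is associated with insurance claim amount, holding the other predictors fixed.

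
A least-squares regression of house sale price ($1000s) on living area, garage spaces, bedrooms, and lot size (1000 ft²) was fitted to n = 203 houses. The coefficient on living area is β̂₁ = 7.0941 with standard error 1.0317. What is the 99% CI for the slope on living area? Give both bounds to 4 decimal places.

df = n − k − 1 = 203 − 4 − 1 = 198.
t* = t_{0.005, 198} = 2.600887.
Margin = t* × SE = 2.600887 × 1.0317 = 2.683335.
CI: 7.0941 ± 2.683335 → (4.4108, 9.7774).
With 99% confidence, each one-unit increase in living area is associated with a change of between 4.4108 and 9.7774 $1000s in house sale price, holding the other predictors fixed.

(4.4108, 9.7774)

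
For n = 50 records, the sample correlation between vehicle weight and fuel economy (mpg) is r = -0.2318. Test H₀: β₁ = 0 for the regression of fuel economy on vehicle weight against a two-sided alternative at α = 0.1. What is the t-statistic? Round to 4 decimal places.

t = r·√(n − 2)/√(1 − r²) = -0.2318·√48/√0.946269 = -1.6509.
df = n − 2 = 48.
Two-sided p ≈ 0.1053, which is ≥ 0.1, so fail to reject H₀.
The data do not give significant evidence of a linear association between vehicle weight and fuel economy.

t = -1.6509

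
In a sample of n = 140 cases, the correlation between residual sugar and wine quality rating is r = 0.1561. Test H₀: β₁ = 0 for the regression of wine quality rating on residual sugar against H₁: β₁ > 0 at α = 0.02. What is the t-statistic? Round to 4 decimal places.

t = 1.8565

t = r·√(n − 2)/√(1 − r²) = 0.1561·√138/√0.975633 = 1.8565.
df = n − 2 = 138.
One-sided p ≈ 0.0328, which is ≥ 0.02, so fail to reject H₀.
The data do not give significant evidence of a linear association between residual sugar and wine quality rating.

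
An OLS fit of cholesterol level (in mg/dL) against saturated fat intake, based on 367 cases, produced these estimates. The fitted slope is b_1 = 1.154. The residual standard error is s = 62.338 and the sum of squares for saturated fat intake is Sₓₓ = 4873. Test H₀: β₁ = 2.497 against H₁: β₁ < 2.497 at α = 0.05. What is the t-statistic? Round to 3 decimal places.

SE(b_1) = s/√Sₓₓ = 62.338/√4873 = 0.893007.
t = (1.154 − 2.497) / 0.893007 = -1.504.
df = n − 2 = 365.
One-sided p ≈ 0.0667, which is ≥ 0.05, so fail to reject H₀.
The data do not give significant evidence that the true slope on saturated fat intake is below 2.497 mg/dL per unit.

t = -1.504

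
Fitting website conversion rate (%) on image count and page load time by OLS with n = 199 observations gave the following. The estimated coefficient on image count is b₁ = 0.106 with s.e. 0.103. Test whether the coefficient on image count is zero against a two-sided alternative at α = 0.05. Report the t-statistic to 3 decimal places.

H₀: β₁ = 0 vs H₁: β₁ ≠ 0.
t = (b₁ − β₁⁰)/SE = 0.106 / 0.103 = 1.029.
df = n − k − 1 = 199 − 2 − 1 = 196.
Two-sided p ≈ 0.3047, which is ≥ 0.05, so fail to reject H₀.
The data do not give significant evidence of an association between image count and website conversion rate, after adjusting for the other predictors.

t = 1.029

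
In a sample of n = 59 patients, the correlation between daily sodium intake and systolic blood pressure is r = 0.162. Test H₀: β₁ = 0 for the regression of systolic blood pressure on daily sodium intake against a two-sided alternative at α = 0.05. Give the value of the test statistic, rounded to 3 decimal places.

t = 1.239

t = r·√(n − 2)/√(1 − r²) = 0.162·√57/√0.973756 = 1.239.
df = n − 2 = 57.
Two-sided p ≈ 0.2203, which is ≥ 0.05, so fail to reject H₀.
The data do not give significant evidence of a linear association between daily sodium intake and systolic blood pressure.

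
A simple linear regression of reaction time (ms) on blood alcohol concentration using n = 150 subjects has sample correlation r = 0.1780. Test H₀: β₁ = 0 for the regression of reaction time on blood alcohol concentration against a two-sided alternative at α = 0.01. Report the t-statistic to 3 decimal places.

t = 2.201

t = r·√(n − 2)/√(1 − r²) = 0.1780·√148/√0.968316 = 2.201.
df = n − 2 = 148.
Two-sided p ≈ 0.0293, which is ≥ 0.01, so fail to reject H₀.
The data do not give significant evidence of a linear association between blood alcohol concentration and reaction time.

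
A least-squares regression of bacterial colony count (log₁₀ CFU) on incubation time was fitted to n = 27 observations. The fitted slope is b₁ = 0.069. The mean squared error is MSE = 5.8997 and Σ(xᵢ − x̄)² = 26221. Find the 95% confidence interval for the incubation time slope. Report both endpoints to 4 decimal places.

SE(b₁) = √(MSE/Sₓₓ) = √(5.8997/26221) = 0.015.
df = n − 2 = 25.
t* = t_{0.025, 25} = 2.059539.
Margin = t* × SE = 2.059539 × 0.015 = 0.030893.
CI: 0.069 ± 0.030893 → (0.0381, 0.0999).
With 95% confidence, each one-unit increase in incubation time is associated with a change of between 0.0381 and 0.0999 log₁₀ CFU in bacterial colony count.

(0.0381, 0.0999)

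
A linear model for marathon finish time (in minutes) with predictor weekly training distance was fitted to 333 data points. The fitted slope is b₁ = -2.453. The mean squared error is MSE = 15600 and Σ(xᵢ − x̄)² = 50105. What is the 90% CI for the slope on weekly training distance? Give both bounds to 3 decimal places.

SE(b₁) = √(MSE/Sₓₓ) = √(15600/50105) = 0.557984.
df = n − 2 = 331.
t* = t_{0.05, 331} = 1.64947.
Margin = t* × SE = 1.64947 × 0.557984 = 0.92038.
CI: -2.453 ± 0.92038 → (-3.373, -1.533).
With 90% confidence, each one-unit increase in weekly training distance is associated with a change of between -3.373 and -1.533 minutes in marathon finish time.

(-3.373, -1.533)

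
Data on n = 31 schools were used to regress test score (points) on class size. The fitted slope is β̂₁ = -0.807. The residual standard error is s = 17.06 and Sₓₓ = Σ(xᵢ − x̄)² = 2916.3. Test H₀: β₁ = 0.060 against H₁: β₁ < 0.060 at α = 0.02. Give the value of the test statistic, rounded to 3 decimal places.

SE(β̂₁) = s/√Sₓₓ = 17.06/√2916.3 = 0.31591.
t = (-0.807 − 0.060) / 0.31591 = -2.744.
df = n − 2 = 29.
One-sided p ≈ 0.0051, which is < 0.02, so reject H₀.
There is evidence that the true slope on class size is below 0.060 points per unit.

t = -2.744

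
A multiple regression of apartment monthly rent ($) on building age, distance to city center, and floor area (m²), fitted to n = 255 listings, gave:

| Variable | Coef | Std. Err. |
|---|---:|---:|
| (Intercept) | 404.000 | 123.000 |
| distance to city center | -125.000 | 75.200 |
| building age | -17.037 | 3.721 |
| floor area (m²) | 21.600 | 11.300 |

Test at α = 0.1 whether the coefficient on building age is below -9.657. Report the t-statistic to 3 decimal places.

t = -1.983

Read off: b = -17.037, SE = 3.721 for building age.
H₀: β₁ = -9.657 vs H₁: β₁ < -9.657.
t = (-17.037 − (-9.657)) / 3.721 = -1.983.
df = n − k − 1 = 255 − 3 − 1 = 251.
One-sided p ≈ 0.0242, which is < 0.1, so reject H₀.
There is evidence that the true slope on building age is below -9.657 $ per unit, holding the other predictors fixed.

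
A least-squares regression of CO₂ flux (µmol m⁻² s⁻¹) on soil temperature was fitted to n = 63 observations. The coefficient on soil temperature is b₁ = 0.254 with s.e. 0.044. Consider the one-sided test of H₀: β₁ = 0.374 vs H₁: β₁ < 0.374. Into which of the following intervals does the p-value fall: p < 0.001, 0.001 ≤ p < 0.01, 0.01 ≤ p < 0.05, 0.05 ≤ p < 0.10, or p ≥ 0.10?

0.001 ≤ p < 0.01

t = (0.254 − 0.374) / 0.044 = -2.727.
df = n − 2 = 63 − 2 = 61.
One-sided p = P(T_{61} < t) ≈ 0.0042.
So 0.001 ≤ p < 0.01.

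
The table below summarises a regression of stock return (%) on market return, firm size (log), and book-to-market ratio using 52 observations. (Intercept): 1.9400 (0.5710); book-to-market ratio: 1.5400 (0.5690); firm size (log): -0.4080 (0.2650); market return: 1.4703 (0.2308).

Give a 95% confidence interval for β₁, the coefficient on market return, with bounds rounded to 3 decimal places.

(1.006, 1.934)

Read off: b = 1.4703, SE = 0.2308 for market return.
df = n − k − 1 = 52 − 3 − 1 = 48.
t* = t_{0.025, 48} = 2.010635.
Margin = t* × SE = 2.010635 × 0.2308 = 0.46405.
CI: 1.4703 ± 0.46405 → (1.006, 1.934).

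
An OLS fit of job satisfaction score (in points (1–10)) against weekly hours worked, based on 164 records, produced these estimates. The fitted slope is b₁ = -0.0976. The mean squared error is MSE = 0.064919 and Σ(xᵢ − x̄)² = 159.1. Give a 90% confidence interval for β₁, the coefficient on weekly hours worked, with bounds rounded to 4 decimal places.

(-0.1310, -0.0642)

SE(b₁) = √(MSE/Sₓₓ) = √(0.064919/159.1) = 0.0202.
df = n − 2 = 162.
t* = t_{0.05, 162} = 1.654314.
Margin = t* × SE = 1.654314 × 0.0202 = 0.033417.
CI: -0.0976 ± 0.033417 → (-0.1310, -0.0642).
With 90% confidence, each one-unit increase in weekly hours worked is associated with a change of between -0.1310 and -0.0642 points (1–10) in job satisfaction score.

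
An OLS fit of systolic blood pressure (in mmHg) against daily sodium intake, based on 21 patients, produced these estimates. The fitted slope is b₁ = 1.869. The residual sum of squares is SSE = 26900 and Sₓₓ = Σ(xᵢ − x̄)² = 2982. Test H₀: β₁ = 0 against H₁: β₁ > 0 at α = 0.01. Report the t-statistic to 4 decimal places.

MSE = SSE/(n − 2) = 26900/19 = 1415.79.
SE(b₁) = √(MSE/Sₓₓ) = √(1415.79/2982) = 0.689042.
t = 1.869 / 0.689042 = 2.7125.
df = n − 2 = 19.
One-sided p ≈ 0.0069, which is < 0.01, so reject H₀.
There is evidence that the true slope on daily sodium intake is positive.

t = 2.7125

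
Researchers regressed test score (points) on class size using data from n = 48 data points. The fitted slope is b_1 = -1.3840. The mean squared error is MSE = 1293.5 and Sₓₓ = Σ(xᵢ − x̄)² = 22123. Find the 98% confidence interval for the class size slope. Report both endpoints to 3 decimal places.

(-1.967, -0.801)

SE(b_1) = √(MSE/Sₓₓ) = √(1293.5/22123) = 0.241803.
df = n − 2 = 46.
t* = t_{0.01, 46} = 2.410188.
Margin = t* × SE = 2.410188 × 0.241803 = 0.58279.
CI: -1.3840 ± 0.58279 → (-1.967, -0.801).
With 98% confidence, each one-unit increase in class size is associated with a change of between -1.967 and -0.801 points in test score.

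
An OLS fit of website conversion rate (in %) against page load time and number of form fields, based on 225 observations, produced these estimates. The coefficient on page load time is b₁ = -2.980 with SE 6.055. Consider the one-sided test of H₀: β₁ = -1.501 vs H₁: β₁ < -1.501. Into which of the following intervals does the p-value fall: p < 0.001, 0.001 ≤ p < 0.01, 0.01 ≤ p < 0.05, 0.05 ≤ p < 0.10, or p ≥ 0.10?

t = (-2.980 − (-1.501)) / 6.055 = -0.244.
df = n − k − 1 = 225 − 2 − 1 = 222.
One-sided p = P(T_{222} < t) ≈ 0.4036.
So p ≥ 0.10.

p ≥ 0.10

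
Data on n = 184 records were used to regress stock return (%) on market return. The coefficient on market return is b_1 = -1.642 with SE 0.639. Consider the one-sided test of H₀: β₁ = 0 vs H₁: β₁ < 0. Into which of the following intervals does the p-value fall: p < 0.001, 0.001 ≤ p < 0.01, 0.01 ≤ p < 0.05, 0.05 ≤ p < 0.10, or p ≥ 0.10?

t = -1.642 / 0.639 = -2.570.
df = n − 2 = 184 − 2 = 182.
One-sided p = P(T_{182} < t) ≈ 0.0055.
So 0.001 ≤ p < 0.01.

0.001 ≤ p < 0.01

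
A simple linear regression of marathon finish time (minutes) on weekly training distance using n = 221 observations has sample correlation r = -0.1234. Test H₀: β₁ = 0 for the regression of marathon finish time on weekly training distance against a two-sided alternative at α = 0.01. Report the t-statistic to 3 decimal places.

t = r·√(n − 2)/√(1 − r²) = -0.1234·√219/√0.984772 = -1.840.
df = n − 2 = 219.
Two-sided p ≈ 0.0671, which is ≥ 0.01, so fail to reject H₀.
The data do not give significant evidence of a linear association between weekly training distance and marathon finish time.

t = -1.840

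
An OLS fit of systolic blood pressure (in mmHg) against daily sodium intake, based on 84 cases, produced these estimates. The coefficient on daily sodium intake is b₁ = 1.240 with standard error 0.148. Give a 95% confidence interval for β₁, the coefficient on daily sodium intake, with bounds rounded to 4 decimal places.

df = n − 2 = 84 − 2 = 82.
t* = t_{0.025, 82} = 1.989319.
Margin = t* × SE = 1.989319 × 0.148 = 0.294419.
CI: 1.240 ± 0.294419 → (0.9456, 1.5344).
With 95% confidence, each one-unit increase in daily sodium intake is associated with a change of between 0.9456 and 1.5344 mmHg in systolic blood pressure.

(0.9456, 1.5344)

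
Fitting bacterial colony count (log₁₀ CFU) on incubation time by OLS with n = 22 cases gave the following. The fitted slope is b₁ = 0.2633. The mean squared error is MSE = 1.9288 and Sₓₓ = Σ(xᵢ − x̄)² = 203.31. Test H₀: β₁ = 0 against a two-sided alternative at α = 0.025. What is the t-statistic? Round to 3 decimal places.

SE(b₁) = √(MSE/Sₓₓ) = √(1.9288/203.31) = 0.0974012.
t = 0.2633 / 0.0974012 = 2.703.
df = n − 2 = 20.
Two-sided p ≈ 0.0137, which is < 0.025, so reject H₀.
There is evidence that incubation time is associated with bacterial colony count.

t = 2.703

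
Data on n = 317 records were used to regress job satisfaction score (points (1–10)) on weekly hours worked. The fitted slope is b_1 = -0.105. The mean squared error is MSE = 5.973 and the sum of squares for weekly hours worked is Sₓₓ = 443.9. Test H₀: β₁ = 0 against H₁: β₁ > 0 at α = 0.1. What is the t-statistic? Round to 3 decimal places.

t = -0.905

SE(b_1) = √(MSE/Sₓₓ) = √(5.973/443.9) = 0.115999.
t = -0.105 / 0.115999 = -0.905.
df = n − 2 = 315.
One-sided p ≈ 0.8170, which is ≥ 0.1, so fail to reject H₀.
The data do not give significant evidence that the true slope on weekly hours worked is positive.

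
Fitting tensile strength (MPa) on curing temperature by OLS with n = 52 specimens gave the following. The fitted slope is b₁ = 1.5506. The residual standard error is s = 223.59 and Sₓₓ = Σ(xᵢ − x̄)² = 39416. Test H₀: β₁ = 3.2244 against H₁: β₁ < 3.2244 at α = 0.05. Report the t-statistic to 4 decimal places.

SE(b₁) = s/√Sₓₓ = 223.59/√39416 = 1.1262.
t = (1.5506 − 3.2244) / 1.1262 = -1.4862.
df = n − 2 = 50.
One-sided p ≈ 0.0717, which is ≥ 0.05, so fail to reject H₀.
The data do not give significant evidence that the true slope on curing temperature is below 3.2244 MPa per unit.

t = -1.4862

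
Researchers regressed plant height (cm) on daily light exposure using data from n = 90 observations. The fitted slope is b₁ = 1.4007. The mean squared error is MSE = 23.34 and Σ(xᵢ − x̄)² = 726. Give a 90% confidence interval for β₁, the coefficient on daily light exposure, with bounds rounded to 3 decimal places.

SE(b₁) = √(MSE/Sₓₓ) = √(23.34/726) = 0.179301.
df = n − 2 = 88.
t* = t_{0.05, 88} = 1.662354.
Margin = t* × SE = 1.662354 × 0.179301 = 0.29806.
CI: 1.4007 ± 0.29806 → (1.103, 1.699).
With 90% confidence, each one-unit increase in daily light exposure is associated with a change of between 1.103 and 1.699 cm in plant height.

(1.103, 1.699)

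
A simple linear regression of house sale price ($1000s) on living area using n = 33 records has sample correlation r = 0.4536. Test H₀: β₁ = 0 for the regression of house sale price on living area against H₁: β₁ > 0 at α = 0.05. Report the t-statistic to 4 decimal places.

t = 2.8338

t = r·√(n − 2)/√(1 − r²) = 0.4536·√31/√0.794247 = 2.8338.
df = n − 2 = 31.
One-sided p ≈ 0.0040, which is < 0.05, so reject H₀.
There is evidence of a linear association between living area and house sale price.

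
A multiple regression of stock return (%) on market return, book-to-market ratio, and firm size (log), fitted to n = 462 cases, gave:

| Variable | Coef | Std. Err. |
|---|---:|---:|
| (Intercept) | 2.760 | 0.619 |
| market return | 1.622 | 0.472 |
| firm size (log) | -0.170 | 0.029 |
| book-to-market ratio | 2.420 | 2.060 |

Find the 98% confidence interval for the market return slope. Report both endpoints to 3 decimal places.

(0.520, 2.724)

Read off: b = 1.622, SE = 0.472 for market return.
df = n − k − 1 = 462 − 3 − 1 = 458.
t* = t_{0.01, 458} = 2.334517.
Margin = t* × SE = 2.334517 × 0.472 = 1.10189.
CI: 1.622 ± 1.10189 → (0.520, 2.724).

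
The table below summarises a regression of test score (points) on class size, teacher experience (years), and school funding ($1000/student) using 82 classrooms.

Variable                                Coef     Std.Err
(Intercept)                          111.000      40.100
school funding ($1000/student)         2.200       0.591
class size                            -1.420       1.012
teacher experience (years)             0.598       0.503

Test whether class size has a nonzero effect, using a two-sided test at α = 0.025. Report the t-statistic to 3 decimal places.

Read off: b = -1.420, SE = 1.012 for class size.
H₀: β₁ = 0 vs H₁: β₁ ≠ 0.
t = -1.420 / 1.012 = -1.403.
df = n − k − 1 = 82 − 3 − 1 = 78.
Two-sided p ≈ 0.1645, which is ≥ 0.025, so fail to reject H₀.
The data do not give significant evidence of an association between class size and test score, after adjusting for the other predictors.

t = -1.403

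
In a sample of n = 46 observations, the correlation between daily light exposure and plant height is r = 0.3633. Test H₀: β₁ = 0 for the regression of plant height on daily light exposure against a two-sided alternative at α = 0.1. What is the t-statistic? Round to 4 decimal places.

t = r·√(n − 2)/√(1 − r²) = 0.3633·√44/√0.868013 = 2.5866.
df = n − 2 = 44.
Two-sided p ≈ 0.0131, which is < 0.1, so reject H₀.
There is evidence of a linear association between daily light exposure and plant height.

t = 2.5866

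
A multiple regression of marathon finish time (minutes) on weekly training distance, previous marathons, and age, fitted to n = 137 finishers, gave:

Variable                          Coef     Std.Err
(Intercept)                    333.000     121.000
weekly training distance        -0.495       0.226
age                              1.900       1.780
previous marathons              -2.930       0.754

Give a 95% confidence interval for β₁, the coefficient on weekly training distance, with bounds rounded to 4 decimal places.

Read off: b = -0.495, SE = 0.226 for weekly training distance.
df = n − k − 1 = 137 − 3 − 1 = 133.
t* = t_{0.025, 133} = 1.977961.
Margin = t* × SE = 1.977961 × 0.226 = 0.447019.
CI: -0.495 ± 0.447019 → (-0.9420, -0.0480).

(-0.9420, -0.0480)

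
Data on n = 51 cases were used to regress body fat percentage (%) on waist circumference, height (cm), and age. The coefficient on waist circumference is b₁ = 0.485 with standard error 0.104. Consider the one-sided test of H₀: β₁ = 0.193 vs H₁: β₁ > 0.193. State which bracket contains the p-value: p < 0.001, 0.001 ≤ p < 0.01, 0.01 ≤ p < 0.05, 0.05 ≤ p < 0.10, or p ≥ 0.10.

0.001 ≤ p < 0.01

t = (0.485 − 0.193) / 0.104 = 2.808.
df = n − k − 1 = 51 − 3 − 1 = 47.
One-sided p = P(T_{47} > t) ≈ 0.0036.
So 0.001 ≤ p < 0.01.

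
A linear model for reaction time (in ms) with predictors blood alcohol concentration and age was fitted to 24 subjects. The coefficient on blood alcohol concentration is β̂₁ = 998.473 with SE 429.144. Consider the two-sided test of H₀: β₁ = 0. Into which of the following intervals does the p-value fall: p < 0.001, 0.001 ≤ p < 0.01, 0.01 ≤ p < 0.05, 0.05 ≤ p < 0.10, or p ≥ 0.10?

t = 998.473 / 429.144 = 2.327.
df = n − k − 1 = 24 − 2 − 1 = 21.
Two-sided p = 2·P(T_{21} > |t|) ≈ 0.0301.
So 0.01 ≤ p < 0.05.

0.01 ≤ p < 0.05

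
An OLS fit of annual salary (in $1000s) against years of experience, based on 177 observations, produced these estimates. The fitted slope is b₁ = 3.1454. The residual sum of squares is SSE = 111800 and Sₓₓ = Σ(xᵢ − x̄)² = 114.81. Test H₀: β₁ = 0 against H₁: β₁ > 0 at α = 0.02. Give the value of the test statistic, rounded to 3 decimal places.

MSE = SSE/(n − 2) = 111800/175 = 638.857.
SE(b₁) = √(MSE/Sₓₓ) = √(638.857/114.81) = 2.35891.
t = 3.1454 / 2.35891 = 1.333.
df = n − 2 = 175.
One-sided p ≈ 0.0921, which is ≥ 0.02, so fail to reject H₀.
The data do not give significant evidence that the true slope on years of experience is positive.

t = 1.333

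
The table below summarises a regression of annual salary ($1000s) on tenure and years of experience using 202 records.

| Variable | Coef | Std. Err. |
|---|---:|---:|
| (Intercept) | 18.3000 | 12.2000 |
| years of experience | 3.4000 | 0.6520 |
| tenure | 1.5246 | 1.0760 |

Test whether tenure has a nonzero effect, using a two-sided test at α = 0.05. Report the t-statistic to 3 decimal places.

t = 1.417

Read off: b = 1.5246, SE = 1.0760 for tenure.
H₀: β₁ = 0 vs H₁: β₁ ≠ 0.
t = 1.5246 / 1.0760 = 1.417.
df = n − k − 1 = 202 − 2 − 1 = 199.
Two-sided p ≈ 0.1581, which is ≥ 0.05, so fail to reject H₀.
The data do not give significant evidence of an association between tenure and annual salary, after adjusting for the other predictors.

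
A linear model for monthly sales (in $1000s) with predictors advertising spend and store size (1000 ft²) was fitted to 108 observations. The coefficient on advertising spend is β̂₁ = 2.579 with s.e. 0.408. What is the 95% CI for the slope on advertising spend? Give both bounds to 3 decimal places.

(1.770, 3.388)

df = n − k − 1 = 108 − 2 − 1 = 105.
t* = t_{0.025, 105} = 1.982815.
Margin = t* × SE = 1.982815 × 0.408 = 0.80899.
CI: 2.579 ± 0.80899 → (1.770, 3.388).
With 95% confidence, each one-unit increase in advertising spend is associated with a change of between 1.770 and 3.388 $1000s in monthly sales, holding the other predictors fixed.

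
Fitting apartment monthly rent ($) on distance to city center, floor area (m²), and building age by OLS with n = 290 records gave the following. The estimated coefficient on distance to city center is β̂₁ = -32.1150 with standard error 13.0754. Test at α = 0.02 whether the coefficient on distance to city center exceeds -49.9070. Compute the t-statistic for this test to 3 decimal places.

t = 1.361

H₀: β₁ = -49.9070 vs H₁: β₁ > -49.9070.
t = (β̂₁ − β₁⁰)/SE = (-32.1150 − (-49.9070)) / 13.0754 = 1.361.
df = n − k − 1 = 290 − 3 − 1 = 286.
One-sided p ≈ 0.0873, which is ≥ 0.02, so fail to reject H₀.
The data do not give significant evidence that the true slope on distance to city center exceeds -49.9070 $ per unit, holding the other predictors fixed.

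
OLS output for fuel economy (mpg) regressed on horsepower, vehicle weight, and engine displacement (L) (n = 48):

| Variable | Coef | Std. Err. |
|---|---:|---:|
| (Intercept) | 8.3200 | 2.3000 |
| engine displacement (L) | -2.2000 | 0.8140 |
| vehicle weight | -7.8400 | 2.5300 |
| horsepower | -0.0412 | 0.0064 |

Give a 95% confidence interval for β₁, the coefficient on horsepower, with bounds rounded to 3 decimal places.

(-0.054, -0.028)

Read off: b = -0.0412, SE = 0.0064 for horsepower.
df = n − k − 1 = 48 − 3 − 1 = 44.
t* = t_{0.025, 44} = 2.015368.
Margin = t* × SE = 2.015368 × 0.0064 = 0.01290.
CI: -0.0412 ± 0.01290 → (-0.054, -0.028).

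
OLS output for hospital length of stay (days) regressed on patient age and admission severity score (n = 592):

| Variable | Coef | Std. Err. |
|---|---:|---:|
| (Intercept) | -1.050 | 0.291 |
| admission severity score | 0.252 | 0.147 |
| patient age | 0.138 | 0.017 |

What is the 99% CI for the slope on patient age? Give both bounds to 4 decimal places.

(0.0941, 0.1819)

Read off: b = 0.138, SE = 0.017 for patient age.
df = n − k − 1 = 592 − 2 − 1 = 589.
t* = t_{0.005, 589} = 2.584202.
Margin = t* × SE = 2.584202 × 0.017 = 0.043931.
CI: 0.138 ± 0.043931 → (0.0941, 0.1819).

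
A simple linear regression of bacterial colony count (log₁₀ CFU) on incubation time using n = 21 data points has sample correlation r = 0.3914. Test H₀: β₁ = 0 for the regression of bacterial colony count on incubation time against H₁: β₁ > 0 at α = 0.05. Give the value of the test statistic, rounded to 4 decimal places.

t = 1.8540

t = r·√(n − 2)/√(1 − r²) = 0.3914·√19/√0.846806 = 1.8540.
df = n − 2 = 19.
One-sided p ≈ 0.0397, which is < 0.05, so reject H₀.
There is evidence of a linear association between incubation time and bacterial colony count.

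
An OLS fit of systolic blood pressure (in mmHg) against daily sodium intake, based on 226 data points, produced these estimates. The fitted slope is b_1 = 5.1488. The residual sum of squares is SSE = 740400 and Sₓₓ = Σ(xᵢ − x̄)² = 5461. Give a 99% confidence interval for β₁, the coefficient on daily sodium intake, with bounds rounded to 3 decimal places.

MSE = SSE/(n − 2) = 740400/224 = 3305.36.
SE(b_1) = √(MSE/Sₓₓ) = √(3305.36/5461) = 0.777988.
df = n − 2 = 224.
t* = t_{0.005, 224} = 2.597955.
Margin = t* × SE = 2.597955 × 0.777988 = 2.02118.
CI: 5.1488 ± 2.02118 → (3.128, 7.170).
With 99% confidence, each one-unit increase in daily sodium intake is associated with a change of between 3.128 and 7.170 mmHg in systolic blood pressure.

(3.128, 7.170)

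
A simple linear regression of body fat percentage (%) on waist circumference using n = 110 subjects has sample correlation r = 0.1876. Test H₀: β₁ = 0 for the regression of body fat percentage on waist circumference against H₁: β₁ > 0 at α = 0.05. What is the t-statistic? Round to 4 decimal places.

t = 1.9848

t = r·√(n − 2)/√(1 − r²) = 0.1876·√108/√0.964806 = 1.9848.
df = n − 2 = 108.
One-sided p ≈ 0.0248, which is < 0.05, so reject H₀.
There is evidence of a linear association between waist circumference and body fat percentage.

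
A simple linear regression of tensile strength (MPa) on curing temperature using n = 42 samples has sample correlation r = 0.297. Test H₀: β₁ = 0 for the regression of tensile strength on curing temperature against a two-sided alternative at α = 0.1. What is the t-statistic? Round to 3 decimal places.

t = 1.967

t = r·√(n − 2)/√(1 − r²) = 0.297·√40/√0.911791 = 1.967.
df = n − 2 = 40.
Two-sided p ≈ 0.0561, which is < 0.1, so reject H₀.
There is evidence of a linear association between curing temperature and tensile strength.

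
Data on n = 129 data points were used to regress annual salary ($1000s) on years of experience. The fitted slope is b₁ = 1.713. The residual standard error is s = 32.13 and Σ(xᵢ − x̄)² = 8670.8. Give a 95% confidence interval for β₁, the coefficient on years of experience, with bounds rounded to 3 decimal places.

SE(b₁) = s/√Sₓₓ = 32.13/√8670.8 = 0.345049.
df = n − 2 = 127.
t* = t_{0.025, 127} = 1.97882.
Margin = t* × SE = 1.97882 × 0.345049 = 0.68279.
CI: 1.713 ± 0.68279 → (1.030, 2.396).
With 95% confidence, each one-unit increase in years of experience is associated with a change of between 1.030 and 2.396 $1000s in annual salary.

(1.030, 2.396)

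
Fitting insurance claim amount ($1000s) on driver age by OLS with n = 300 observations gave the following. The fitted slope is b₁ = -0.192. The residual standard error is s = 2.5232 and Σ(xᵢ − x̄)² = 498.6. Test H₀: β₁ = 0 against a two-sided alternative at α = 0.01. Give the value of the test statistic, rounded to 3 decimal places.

SE(b₁) = s/√Sₓₓ = 2.5232/√498.6 = 0.112999.
t = -0.192 / 0.112999 = -1.699.
df = n − 2 = 298.
Two-sided p ≈ 0.0903, which is ≥ 0.01, so fail to reject H₀.
The data do not give significant evidence of an association between driver age and insurance claim amount.

t = -1.699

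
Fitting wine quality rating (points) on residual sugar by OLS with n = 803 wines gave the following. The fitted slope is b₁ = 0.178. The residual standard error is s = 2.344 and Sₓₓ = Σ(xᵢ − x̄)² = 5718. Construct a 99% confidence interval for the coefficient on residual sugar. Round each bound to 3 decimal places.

(0.098, 0.258)

SE(b₁) = s/√Sₓₓ = 2.344/√5718 = 0.0309981.
df = n − 2 = 801.
t* = t_{0.005, 801} = 2.581981.
Margin = t* × SE = 2.581981 × 0.0309981 = 0.08004.
CI: 0.178 ± 0.08004 → (0.098, 0.258).
With 99% confidence, each one-unit increase in residual sugar is associated with a change of between 0.098 and 0.258 points in wine quality rating.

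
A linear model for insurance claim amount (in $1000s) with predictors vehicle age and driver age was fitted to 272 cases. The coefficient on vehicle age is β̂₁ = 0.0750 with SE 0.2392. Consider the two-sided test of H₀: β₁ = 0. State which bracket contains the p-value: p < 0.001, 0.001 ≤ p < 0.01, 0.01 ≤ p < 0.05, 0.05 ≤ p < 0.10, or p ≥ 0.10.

t = 0.0750 / 0.2392 = 0.314.
df = n − k − 1 = 272 − 2 − 1 = 269.
Two-sided p = 2·P(T_{269} > |t|) ≈ 0.7541.
So p ≥ 0.10.

p ≥ 0.10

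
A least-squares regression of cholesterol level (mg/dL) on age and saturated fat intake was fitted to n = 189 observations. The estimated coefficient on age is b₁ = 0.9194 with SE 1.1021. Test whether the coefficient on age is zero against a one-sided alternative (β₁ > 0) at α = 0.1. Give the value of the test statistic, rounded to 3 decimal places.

t = 0.834

H₀: β₁ = 0 vs H₁: β₁ > 0.
t = (b₁ − β₁⁰)/SE = 0.9194 / 1.1021 = 0.834.
df = n − k − 1 = 189 − 2 − 1 = 186.
One-sided p ≈ 0.2026, which is ≥ 0.1, so fail to reject H₀.
The data do not give significant evidence that the true slope on age is positive, holding the other predictors fixed.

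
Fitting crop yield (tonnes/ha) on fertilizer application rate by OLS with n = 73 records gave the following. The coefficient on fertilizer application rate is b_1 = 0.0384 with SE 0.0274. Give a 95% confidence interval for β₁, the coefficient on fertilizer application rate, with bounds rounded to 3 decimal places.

(-0.016, 0.093)

df = n − 2 = 73 − 2 = 71.
t* = t_{0.025, 71} = 1.993943.
Margin = t* × SE = 1.993943 × 0.0274 = 0.05463.
CI: 0.0384 ± 0.05463 → (-0.016, 0.093).
With 95% confidence, each one-unit increase in fertilizer application rate is associated with a change of between -0.016 and 0.093 tonnes/ha in crop yield.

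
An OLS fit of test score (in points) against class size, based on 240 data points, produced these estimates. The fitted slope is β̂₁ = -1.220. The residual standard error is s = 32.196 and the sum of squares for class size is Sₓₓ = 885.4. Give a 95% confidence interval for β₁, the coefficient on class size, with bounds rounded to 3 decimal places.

(-3.352, 0.912)

SE(β̂₁) = s/√Sₓₓ = 32.196/√885.4 = 1.08201.
df = n − 2 = 238.
t* = t_{0.025, 238} = 1.969982.
Margin = t* × SE = 1.969982 × 1.08201 = 2.13154.
CI: -1.220 ± 2.13154 → (-3.352, 0.912).
With 95% confidence, each one-unit increase in class size is associated with a change of between -3.352 and 0.912 points in test score.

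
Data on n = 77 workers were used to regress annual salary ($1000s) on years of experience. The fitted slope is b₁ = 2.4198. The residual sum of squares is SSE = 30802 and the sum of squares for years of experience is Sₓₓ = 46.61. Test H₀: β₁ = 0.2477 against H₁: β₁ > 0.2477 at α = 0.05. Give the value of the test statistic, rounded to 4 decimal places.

MSE = SSE/(n − 2) = 30802/75 = 410.693.
SE(b₁) = √(MSE/Sₓₓ) = √(410.693/46.61) = 2.96838.
t = (2.4198 − 0.2477) / 2.96838 = 0.7317.
df = n − 2 = 75.
One-sided p ≈ 0.2333, which is ≥ 0.05, so fail to reject H₀.
The data do not give significant evidence that the true slope on years of experience exceeds 0.2477 $1000s per unit.

t = 0.7317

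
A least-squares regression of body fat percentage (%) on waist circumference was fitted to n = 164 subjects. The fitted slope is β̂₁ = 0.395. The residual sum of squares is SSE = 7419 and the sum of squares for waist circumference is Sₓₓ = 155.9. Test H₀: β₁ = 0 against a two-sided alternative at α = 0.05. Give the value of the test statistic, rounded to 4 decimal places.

t = 0.7288

MSE = SSE/(n − 2) = 7419/162 = 45.7963.
SE(β̂₁) = √(MSE/Sₓₓ) = √(45.7963/155.9) = 0.541991.
t = 0.395 / 0.541991 = 0.7288.
df = n − 2 = 162.
Two-sided p ≈ 0.4672, which is ≥ 0.05, so fail to reject H₀.
The data do not give significant evidence of an association between waist circumference and body fat percentage.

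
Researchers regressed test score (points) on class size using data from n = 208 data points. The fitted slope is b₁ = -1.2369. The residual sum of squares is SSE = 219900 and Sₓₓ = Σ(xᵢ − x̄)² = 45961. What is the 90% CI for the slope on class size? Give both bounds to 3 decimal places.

(-1.489, -0.985)

MSE = SSE/(n − 2) = 219900/206 = 1067.48.
SE(b₁) = √(MSE/Sₓₓ) = √(1067.48/45961) = 0.1524.
df = n − 2 = 206.
t* = t_{0.05, 206} = 1.652284.
Margin = t* × SE = 1.652284 × 0.1524 = 0.25181.
CI: -1.2369 ± 0.25181 → (-1.489, -0.985).
With 90% confidence, each one-unit increase in class size is associated with a change of between -1.489 and -0.985 points in test score.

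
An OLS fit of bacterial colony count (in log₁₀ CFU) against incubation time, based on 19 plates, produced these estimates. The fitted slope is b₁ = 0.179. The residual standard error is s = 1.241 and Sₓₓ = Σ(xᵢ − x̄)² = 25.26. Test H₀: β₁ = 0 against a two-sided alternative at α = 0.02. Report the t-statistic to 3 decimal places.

SE(b₁) = s/√Sₓₓ = 1.241/√25.26 = 0.246919.
t = 0.179 / 0.246919 = 0.725.
df = n − 2 = 17.
Two-sided p ≈ 0.4784, which is ≥ 0.02, so fail to reject H₀.
The data do not give significant evidence of an association between incubation time and bacterial colony count.

t = 0.725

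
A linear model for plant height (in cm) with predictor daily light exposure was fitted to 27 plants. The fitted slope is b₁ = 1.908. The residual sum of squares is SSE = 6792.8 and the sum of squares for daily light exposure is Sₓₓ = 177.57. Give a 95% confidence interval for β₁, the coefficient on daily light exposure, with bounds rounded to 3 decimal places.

MSE = SSE/(n − 2) = 6792.8/25 = 271.712.
SE(b₁) = √(MSE/Sₓₓ) = √(271.712/177.57) = 1.237.
df = n − 2 = 25.
t* = t_{0.025, 25} = 2.059539.
Margin = t* × SE = 2.059539 × 1.237 = 2.54765.
CI: 1.908 ± 2.54765 → (-0.640, 4.456).
With 95% confidence, each one-unit increase in daily light exposure is associated with a change of between -0.640 and 4.456 cm in plant height.

(-0.640, 4.456)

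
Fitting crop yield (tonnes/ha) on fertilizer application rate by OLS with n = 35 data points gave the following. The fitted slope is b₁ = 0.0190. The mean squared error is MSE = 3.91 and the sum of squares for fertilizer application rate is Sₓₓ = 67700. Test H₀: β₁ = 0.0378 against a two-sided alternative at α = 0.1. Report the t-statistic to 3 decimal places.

SE(b₁) = √(MSE/Sₓₓ) = √(3.91/67700) = 0.00759966.
t = (0.0190 − 0.0378) / 0.00759966 = -2.474.
df = n − 2 = 33.
Two-sided p ≈ 0.0187, which is < 0.1, so reject H₀.
There is evidence that the true slope on fertilizer application rate differs from 0.0378 tonnes/ha per unit.

t = -2.474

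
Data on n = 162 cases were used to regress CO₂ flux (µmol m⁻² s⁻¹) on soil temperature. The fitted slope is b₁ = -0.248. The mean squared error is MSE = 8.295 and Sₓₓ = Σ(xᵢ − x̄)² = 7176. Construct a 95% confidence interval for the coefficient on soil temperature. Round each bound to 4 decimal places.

SE(b₁) = √(MSE/Sₓₓ) = √(8.295/7176) = 0.0339991.
df = n − 2 = 160.
t* = t_{0.025, 160} = 1.974902.
Margin = t* × SE = 1.974902 × 0.0339991 = 0.067145.
CI: -0.248 ± 0.067145 → (-0.3151, -0.1809).
With 95% confidence, each one-unit increase in soil temperature is associated with a change of between -0.3151 and -0.1809 µmol m⁻² s⁻¹ in CO₂ flux.

(-0.3151, -0.1809)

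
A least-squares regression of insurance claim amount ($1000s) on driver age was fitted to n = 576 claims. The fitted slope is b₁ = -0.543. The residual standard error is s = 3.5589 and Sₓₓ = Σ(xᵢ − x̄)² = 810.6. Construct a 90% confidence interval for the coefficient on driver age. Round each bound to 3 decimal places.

(-0.749, -0.337)

SE(b₁) = s/√Sₓₓ = 3.5589/√810.6 = 0.125001.
df = n − 2 = 574.
t* = t_{0.05, 574} = 1.647513.
Margin = t* × SE = 1.647513 × 0.125001 = 0.20594.
CI: -0.543 ± 0.20594 → (-0.749, -0.337).
With 90% confidence, each one-unit increase in driver age is associated with a change of between -0.749 and -0.337 $1000s in insurance claim amount.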